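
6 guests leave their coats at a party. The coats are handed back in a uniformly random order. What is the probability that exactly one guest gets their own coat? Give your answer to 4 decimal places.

Choose which one is fixed: C(6,1) = 6 ways.
The remaining 5 must have no fixed point: D(5) = 44.
P = 6·44/720 = 11/30 ≈ 0.3667.

0.3667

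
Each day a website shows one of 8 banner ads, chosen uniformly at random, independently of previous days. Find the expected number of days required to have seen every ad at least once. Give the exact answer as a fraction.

761/35

After i distinct types are collected, each trial gives a new one with probability (8−i)/8, so the expected wait for the next new type is 8/(8−i).
E = 8/8 + 8/7 + 8/6 + 8/5 + 8/4 + 8/3 + 8/2 + 8/1 = 761/35.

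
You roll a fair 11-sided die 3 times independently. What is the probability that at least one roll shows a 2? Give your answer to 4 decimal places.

0.2487

P(no roll shows a 2) = (10/11)^3 ≈ 0.7513.
P(at least one) = 1 − 0.7513 = 0.2487.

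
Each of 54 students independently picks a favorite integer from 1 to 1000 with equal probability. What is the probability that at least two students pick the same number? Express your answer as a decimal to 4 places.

0.7671

It's easier to compute the probability that all 54 are distinct.
P(all distinct) = 1000/1000 · 999/1000 · ··· · 947/1000 ≈ 0.2329.
So the probability of at least one match is 1 − 0.2329 = 0.7671.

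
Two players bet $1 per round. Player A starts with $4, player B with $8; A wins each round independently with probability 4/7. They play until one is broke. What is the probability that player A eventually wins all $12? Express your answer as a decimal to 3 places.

Let r = q/p = (3/7)/(4/7) = 3/4. The recurrence P(i) = p·P(i+1) + q·P(i−1) with P(0)=0, P(12)=1 gives P(i) = (1 − r^i)/(1 − r^12).
P(4) = (1 − (3/4)^4) / (1 − (3/4)^12) = 65536/92833 ≈ 0.706.

0.706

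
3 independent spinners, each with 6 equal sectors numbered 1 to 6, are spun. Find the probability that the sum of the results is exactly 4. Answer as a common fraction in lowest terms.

There are 6^3 = 216 equally likely outcomes.
The number of ordered 3-tuples from {1,…,6} summing to 4 is 3.
P(sum = 4) = 3/216 = 1/72.

1/72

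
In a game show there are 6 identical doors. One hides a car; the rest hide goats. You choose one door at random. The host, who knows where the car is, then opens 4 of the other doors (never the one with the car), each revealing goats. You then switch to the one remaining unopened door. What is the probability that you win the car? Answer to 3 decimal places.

Your original door holds the car with probability 1/6, so the other 5 collectively hold it with probability 5/6.
The host can always find 4 empty doors to open, so the reveals don't change that 5/6; it is now spread over the 1 remaining unopened door.
P(win by switching) = (5/6) · (1/1) = 5/6 ≈ 0.833.

0.833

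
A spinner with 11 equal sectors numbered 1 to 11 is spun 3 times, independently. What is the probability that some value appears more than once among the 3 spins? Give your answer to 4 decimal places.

0.2562

P(all 3 different) = 11/11 · 10/11 · ··· · 9/11 ≈ 0.7438.
P(at least two equal) = 1 − 0.7438 = 0.2562.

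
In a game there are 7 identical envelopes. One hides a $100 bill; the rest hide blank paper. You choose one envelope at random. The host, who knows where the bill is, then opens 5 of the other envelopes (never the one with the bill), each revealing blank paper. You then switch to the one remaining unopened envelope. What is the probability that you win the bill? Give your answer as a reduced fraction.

Your original envelope holds the bill with probability 1/7, so the other 6 collectively hold it with probability 6/7.
The host can always find 5 empty envelopes to open, so the reveals don't change that 6/7; it is now spread over the 1 remaining unopened envelope.
P(win by switching) = (6/7) · (1/1) = 6/7.

6/7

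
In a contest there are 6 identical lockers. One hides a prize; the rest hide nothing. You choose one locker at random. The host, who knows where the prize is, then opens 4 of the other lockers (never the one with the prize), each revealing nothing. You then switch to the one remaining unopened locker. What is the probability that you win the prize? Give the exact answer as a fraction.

5/6

Your original locker holds the prize with probability 1/6, so the other 5 collectively hold it with probability 5/6.
The host can always find 4 empty lockers to open, so the reveals don't change that 5/6; it is now spread over the 1 remaining unopened locker.
P(win by switching) = (5/6) · (1/1) = 5/6.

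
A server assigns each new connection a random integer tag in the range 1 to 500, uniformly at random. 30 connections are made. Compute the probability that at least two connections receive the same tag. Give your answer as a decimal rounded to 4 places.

It's easier to compute the probability that all 30 are distinct.
P(all distinct) = 500/500 · 499/500 · ··· · 471/500 ≈ 0.4116.
So the probability of at least one match is 1 − 0.4116 = 0.5884.

0.5884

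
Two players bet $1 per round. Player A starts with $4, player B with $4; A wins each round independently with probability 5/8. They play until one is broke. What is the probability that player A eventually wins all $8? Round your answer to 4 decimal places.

0.8853

Let r = q/p = (3/8)/(5/8) = 3/5. The recurrence P(i) = p·P(i+1) + q·P(i−1) with P(0)=0, P(8)=1 gives P(i) = (1 − r^i)/(1 − r^8).
P(4) = (1 − (3/5)^4) / (1 − (3/5)^8) = 625/706 ≈ 0.8853.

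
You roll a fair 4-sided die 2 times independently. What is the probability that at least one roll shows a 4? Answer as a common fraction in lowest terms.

7/16

P(no roll shows a 4) = (3/4)^2 = 9/16.
P(at least one) = 1 − 9/16 = 7/16.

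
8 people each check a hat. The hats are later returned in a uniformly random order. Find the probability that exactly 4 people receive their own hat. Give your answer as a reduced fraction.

1/64

Choose which 4 of the 8 are fixed: C(8,4) = 70 ways.
The remaining 4 must have no fixed point: D(4) = 9.
P = 70·9/40320 = 1/64.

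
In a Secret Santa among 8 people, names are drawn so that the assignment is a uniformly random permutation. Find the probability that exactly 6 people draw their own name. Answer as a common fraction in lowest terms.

1/1440

Choose which 6 of the 8 are fixed: C(8,6) = 28 ways.
The remaining 2 must have no fixed point: D(2) = 1.
P = 28·1/40320 = 1/1440.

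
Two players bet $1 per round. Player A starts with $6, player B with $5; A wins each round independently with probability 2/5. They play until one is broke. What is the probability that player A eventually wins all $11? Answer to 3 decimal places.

0.122

Let r = q/p = (3/5)/(2/5) = 3/2. The recurrence P(i) = p·P(i+1) + q·P(i−1) with P(0)=0, P(11)=1 gives P(i) = (1 − r^i)/(1 − r^11).
P(6) = (1 − (3/2)^6) / (1 − (3/2)^11) = 21280/175099 ≈ 0.122.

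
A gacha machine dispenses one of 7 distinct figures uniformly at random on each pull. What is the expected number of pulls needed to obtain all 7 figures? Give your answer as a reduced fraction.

After i distinct types are collected, each trial gives a new one with probability (7−i)/7, so the expected wait for the next new type is 7/(7−i).
E = 7/7 + 7/6 + 7/5 + 7/4 + 7/3 + 7/2 + 7/1 = 363/20.

363/20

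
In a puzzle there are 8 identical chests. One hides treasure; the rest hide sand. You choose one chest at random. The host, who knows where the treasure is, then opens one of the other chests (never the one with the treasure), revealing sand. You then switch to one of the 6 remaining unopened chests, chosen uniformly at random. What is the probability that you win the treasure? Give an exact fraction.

Your original chest holds the treasure with probability 1/8, so the other 7 collectively hold it with probability 7/8.
The host can always find an empty chest to open, so this doesn't change that 7/8; it is now spread over the 6 remaining unopened chests.
P(win by switching) = (7/8) · (1/6) = 7/48.

7/48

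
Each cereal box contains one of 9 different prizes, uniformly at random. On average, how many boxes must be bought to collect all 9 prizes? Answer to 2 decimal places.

25.46

After i distinct types are collected, each trial gives a new one with probability (9−i)/9, so the expected wait for the next new type is 9/(9−i).
E = 9/9 + 9/8 + 9/7 + 9/6 + 9/5 + 9/4 + 9/3 + 9/2 + 9/1 = 7129/280 ≈ 25.46.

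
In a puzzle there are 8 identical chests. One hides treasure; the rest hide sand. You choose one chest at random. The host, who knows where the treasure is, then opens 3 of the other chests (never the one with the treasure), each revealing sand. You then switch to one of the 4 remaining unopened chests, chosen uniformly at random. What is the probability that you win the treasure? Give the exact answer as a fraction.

Your original chest holds the treasure with probability 1/8, so the other 7 collectively hold it with probability 7/8.
The host can always find 3 empty chests to open, so the reveals don't change that 7/8; it is now spread over the 4 remaining unopened chests.
P(win by switching) = (7/8) · (1/4) = 7/32.

7/32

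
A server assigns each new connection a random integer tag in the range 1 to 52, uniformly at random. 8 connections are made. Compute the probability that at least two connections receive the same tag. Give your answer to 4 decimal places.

It's easier to compute the probability that all 8 are distinct.
P(all distinct) = 52/52 · 51/52 · ··· · 45/52 ≈ 0.5676.
So the probability of at least one match is 1 − 0.5676 = 0.4324.

0.4324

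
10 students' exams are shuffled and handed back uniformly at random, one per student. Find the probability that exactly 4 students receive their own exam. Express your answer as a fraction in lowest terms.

Choose which 4 of the 10 are fixed: C(10,4) = 210 ways.
The remaining 6 must have no fixed point: D(6) = 265.
P = 210·265/3628800 = 53/3456.

53/3456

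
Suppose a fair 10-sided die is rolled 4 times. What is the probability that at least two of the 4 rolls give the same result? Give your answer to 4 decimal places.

P(all 4 different) = 10/10 · 9/10 · ··· · 7/10 ≈ 0.5040.
P(at least two equal) = 1 − 0.5040 = 0.4960.

0.4960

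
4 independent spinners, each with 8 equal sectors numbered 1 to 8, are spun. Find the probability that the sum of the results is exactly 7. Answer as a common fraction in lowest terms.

There are 8^4 = 4096 equally likely outcomes.
The number of ordered 4-tuples from {1,…,8} summing to 7 is 20.
P(sum = 7) = 20/4096 = 5/1024.

5/1024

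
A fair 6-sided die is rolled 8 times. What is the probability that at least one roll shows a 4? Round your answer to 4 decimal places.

0.7674

P(no roll shows a 4) = (5/6)^8 ≈ 0.2326.
P(at least one) = 1 − 0.2326 = 0.7674.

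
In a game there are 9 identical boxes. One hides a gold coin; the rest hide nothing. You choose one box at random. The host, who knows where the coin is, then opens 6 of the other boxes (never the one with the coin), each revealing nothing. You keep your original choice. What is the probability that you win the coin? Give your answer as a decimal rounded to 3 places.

The host can always open 6 empty boxes regardless of your choice, so the reveals give no information about your original box.
P(win by staying) = 1/9 ≈ 0.111.

0.111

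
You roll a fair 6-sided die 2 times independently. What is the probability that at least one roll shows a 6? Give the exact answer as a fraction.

P(no roll shows a 6) = (5/6)^2 = 25/36.
P(at least one) = 1 − 25/36 = 11/36.

11/36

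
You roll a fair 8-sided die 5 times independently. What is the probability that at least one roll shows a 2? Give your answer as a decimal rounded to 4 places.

P(no roll shows a 2) = (7/8)^5 ≈ 0.5129.
P(at least one) = 1 − 0.5129 = 0.4871.

0.4871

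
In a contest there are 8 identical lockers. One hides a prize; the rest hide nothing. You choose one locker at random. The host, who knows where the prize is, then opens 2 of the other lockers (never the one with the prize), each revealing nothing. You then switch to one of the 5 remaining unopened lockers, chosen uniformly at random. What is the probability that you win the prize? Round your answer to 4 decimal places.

Your original locker holds the prize with probability 1/8, so the other 7 collectively hold it with probability 7/8.
The host can always find 2 empty lockers to open, so the reveals don't change that 7/8; it is now spread over the 5 remaining unopened lockers.
P(win by switching) = (7/8) · (1/5) = 7/40 ≈ 0.1750.

0.1750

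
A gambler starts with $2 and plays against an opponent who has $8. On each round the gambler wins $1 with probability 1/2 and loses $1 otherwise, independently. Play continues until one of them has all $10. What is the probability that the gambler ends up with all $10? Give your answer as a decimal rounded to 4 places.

With a fair step, P(i) = ½P(i−1) + ½P(i+1) with P(0)=0, P(10)=1 has the linear solution P(i) = i/10.
P(2) = 2/10 = 1/5 ≈ 0.2000.

0.2000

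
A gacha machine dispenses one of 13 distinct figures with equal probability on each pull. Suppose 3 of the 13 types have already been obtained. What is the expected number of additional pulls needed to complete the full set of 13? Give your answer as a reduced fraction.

Starting from 3 distinct types, each trial gives a new one with probability (13−i)/13 when i types are held, so the wait for the next new type is 13/(13−i).
E = 13/10 + 13/9 + 13/8 + 13/7 + 13/6 + 13/5 + 13/4 + 13/3 + 13/2 + 13/1 = 95953/2520.

95953/2520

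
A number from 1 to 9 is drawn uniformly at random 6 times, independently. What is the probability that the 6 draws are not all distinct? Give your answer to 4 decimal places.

P(all 6 different) = 9/9 · 8/9 · ··· · 4/9 ≈ 0.1138.
P(at least two equal) = 1 − 0.1138 = 0.8862.

0.8862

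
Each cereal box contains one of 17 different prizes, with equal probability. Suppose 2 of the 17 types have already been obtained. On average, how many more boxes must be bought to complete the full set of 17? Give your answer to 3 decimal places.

56.410

Starting from 2 distinct types, each trial gives a new one with probability (17−i)/17 when i types are held, so the wait for the next new type is 17/(17−i).
E = 17/15 + 17/14 + 17/13 + 17/12 + 17/11 + 17/10 + 17/9 + 17/8 + 17/7 + 17/6 + 17/5 + 17/4 + 17/3 + 17/2 + 17/1 = 20327869/360360 ≈ 56.410.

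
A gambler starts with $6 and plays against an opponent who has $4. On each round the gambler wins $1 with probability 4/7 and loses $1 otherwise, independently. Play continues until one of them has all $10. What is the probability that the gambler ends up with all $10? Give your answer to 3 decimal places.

0.871

Let r = q/p = (3/7)/(4/7) = 3/4. The recurrence P(i) = p·P(i+1) + q·P(i−1) with P(0)=0, P(10)=1 gives P(i) = (1 − r^i)/(1 − r^10).
P(6) = (1 − (3/4)^6) / (1 − (3/4)^10) = 123136/141361 ≈ 0.871.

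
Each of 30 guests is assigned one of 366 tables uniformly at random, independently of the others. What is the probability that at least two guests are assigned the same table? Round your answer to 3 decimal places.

It's easier to compute the probability that all 30 are distinct.
P(all distinct) = 366/366 · 365/366 · ··· · 337/366 ≈ 0.295.
So the probability of at least one match is 1 − 0.295 = 0.705.

0.705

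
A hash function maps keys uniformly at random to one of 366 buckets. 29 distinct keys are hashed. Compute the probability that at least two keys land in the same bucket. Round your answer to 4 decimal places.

0.6799

It's easier to compute the probability that all 29 are distinct.
P(all distinct) = 366/366 · 365/366 · ··· · 338/366 ≈ 0.3201.
So the probability of at least one match is 1 − 0.3201 = 0.6799.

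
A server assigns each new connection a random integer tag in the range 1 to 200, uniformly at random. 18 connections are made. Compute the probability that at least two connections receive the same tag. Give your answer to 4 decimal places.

It's easier to compute the probability that all 18 are distinct.
P(all distinct) = 200/200 · 199/200 · ··· · 183/200 ≈ 0.4546.
So the probability of at least one match is 1 − 0.4546 = 0.5454.

0.5454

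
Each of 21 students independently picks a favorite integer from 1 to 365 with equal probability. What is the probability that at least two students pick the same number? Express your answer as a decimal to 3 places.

It's easier to compute the probability that all 21 are distinct.
P(all distinct) = 365/365 · 364/365 · ··· · 345/365 ≈ 0.556.
So the probability of at least one match is 1 − 0.556 = 0.444.

0.444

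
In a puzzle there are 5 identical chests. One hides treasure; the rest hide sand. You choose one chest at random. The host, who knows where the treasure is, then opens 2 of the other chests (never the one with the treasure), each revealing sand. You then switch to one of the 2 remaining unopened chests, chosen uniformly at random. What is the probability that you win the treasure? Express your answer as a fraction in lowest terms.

Your original chest holds the treasure with probability 1/5, so the other 4 collectively hold it with probability 4/5.
The host can always find 2 empty chests to open, so the reveals don't change that 4/5; it is now spread over the 2 remaining unopened chests.
P(win by switching) = (4/5) · (1/2) = 2/5.

2/5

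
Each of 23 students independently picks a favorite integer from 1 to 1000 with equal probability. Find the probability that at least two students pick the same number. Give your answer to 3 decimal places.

0.225

It's easier to compute the probability that all 23 are distinct.
P(all distinct) = 1000/1000 · 999/1000 · ··· · 978/1000 ≈ 0.775.
So the probability of at least one match is 1 − 0.775 = 0.225.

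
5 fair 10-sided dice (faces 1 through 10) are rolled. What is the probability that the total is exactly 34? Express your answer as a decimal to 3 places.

There are 10^5 = 100000 equally likely outcomes.
The number of ordered 5-tuples from {1,…,10} summing to 34 is 3795.
P(sum = 34) = 3795/100000 = 759/20000 ≈ 0.038.

0.038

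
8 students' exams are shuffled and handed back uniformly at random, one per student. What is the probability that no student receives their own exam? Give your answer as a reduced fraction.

This is the derangement probability: permutations of 8 with no fixed point.
D(8) = 8! · (1 − 1/1! + 1/2! − ··· + (−1)^8/8!) = 14833.
P = 14833/40320 = 2119/5760.

2119/5760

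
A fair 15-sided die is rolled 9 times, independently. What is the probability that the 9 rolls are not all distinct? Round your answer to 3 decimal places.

P(all 9 different) = 15/15 · 14/15 · ··· · 7/15 ≈ 0.047.
P(at least two equal) = 1 − 0.047 = 0.953.

0.953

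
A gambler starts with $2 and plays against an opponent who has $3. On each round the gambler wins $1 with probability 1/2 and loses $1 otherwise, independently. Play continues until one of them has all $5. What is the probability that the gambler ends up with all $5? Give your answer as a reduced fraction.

With a fair step, P(i) = ½P(i−1) + ½P(i+1) with P(0)=0, P(5)=1 has the linear solution P(i) = i/5.
P(2) = 2/5.

2/5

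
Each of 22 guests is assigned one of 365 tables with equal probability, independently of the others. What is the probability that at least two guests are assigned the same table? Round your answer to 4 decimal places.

It's easier to compute the probability that all 22 are distinct.
P(all distinct) = 365/365 · 364/365 · ··· · 344/365 ≈ 0.5243.
So the probability of at least one match is 1 − 0.5243 = 0.4757.

0.4757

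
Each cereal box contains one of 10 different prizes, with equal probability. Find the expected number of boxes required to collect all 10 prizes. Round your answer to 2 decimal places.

After i distinct types are collected, each trial gives a new one with probability (10−i)/10, so the expected wait for the next new type is 10/(10−i).
E = 10/10 + 10/9 + 10/8 + 10/7 + 10/6 + 10/5 + 10/4 + 10/3 + 10/2 + 10/1 = 7381/252 ≈ 29.29.

29.29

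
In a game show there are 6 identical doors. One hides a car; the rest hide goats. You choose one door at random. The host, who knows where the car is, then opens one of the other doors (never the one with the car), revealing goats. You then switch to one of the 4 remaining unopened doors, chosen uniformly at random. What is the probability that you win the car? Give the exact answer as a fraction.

Your original door holds the car with probability 1/6, so the other 5 collectively hold it with probability 5/6.
The host can always find an empty door to open, so this doesn't change that 5/6; it is now spread over the 4 remaining unopened doors.
P(win by switching) = (5/6) · (1/4) = 5/24.

5/24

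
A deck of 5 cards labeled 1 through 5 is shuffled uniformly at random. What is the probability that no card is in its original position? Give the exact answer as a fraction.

11/30

This is the derangement probability: permutations of 5 with no fixed point.
D(5) = 5! · (1 − 1/1! + 1/2! − ··· + (−1)^5/5!) = 44.
P = 44/120 = 11/30.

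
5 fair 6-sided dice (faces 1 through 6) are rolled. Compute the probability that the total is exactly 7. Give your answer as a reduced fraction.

There are 6^5 = 7776 equally likely outcomes.
The number of ordered 5-tuples from {1,…,6} summing to 7 is 15.
P(sum = 7) = 15/7776 = 5/2592.

5/2592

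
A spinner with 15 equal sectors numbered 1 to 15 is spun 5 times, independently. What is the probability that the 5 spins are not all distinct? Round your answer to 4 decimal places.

P(all 5 different) = 15/15 · 14/15 · ··· · 11/15 ≈ 0.4745.
P(at least two equal) = 1 − 0.4745 = 0.5255.

0.5255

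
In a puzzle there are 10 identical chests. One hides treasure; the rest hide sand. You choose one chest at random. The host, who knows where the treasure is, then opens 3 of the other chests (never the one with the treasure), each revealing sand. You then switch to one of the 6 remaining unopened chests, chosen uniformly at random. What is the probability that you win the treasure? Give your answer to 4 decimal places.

Your original chest holds the treasure with probability 1/10, so the other 9 collectively hold it with probability 9/10.
The host can always find 3 empty chests to open, so the reveals don't change that 9/10; it is now spread over the 6 remaining unopened chests.
P(win by switching) = (9/10) · (1/6) = 3/20 ≈ 0.1500.

0.1500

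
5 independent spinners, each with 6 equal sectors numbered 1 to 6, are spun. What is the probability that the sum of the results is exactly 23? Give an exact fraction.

There are 6^5 = 7776 equally likely outcomes.
The number of ordered 5-tuples from {1,…,6} summing to 23 is 305.
P(sum = 23) = 305/7776.

305/7776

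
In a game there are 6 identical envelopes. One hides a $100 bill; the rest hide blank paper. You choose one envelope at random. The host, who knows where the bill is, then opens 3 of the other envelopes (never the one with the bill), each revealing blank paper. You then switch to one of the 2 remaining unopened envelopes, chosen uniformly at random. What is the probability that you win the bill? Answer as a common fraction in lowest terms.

5/12

Your original envelope holds the bill with probability 1/6, so the other 5 collectively hold it with probability 5/6.
The host can always find 3 empty envelopes to open, so the reveals don't change that 5/6; it is now spread over the 2 remaining unopened envelopes.
P(win by switching) = (5/6) · (1/2) = 5/12.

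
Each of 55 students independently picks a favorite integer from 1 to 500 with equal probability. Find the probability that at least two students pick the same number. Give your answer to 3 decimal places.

0.954

It's easier to compute the probability that all 55 are distinct.
P(all distinct) = 500/500 · 499/500 · ··· · 446/500 ≈ 0.046.
So the probability of at least one match is 1 − 0.046 = 0.954.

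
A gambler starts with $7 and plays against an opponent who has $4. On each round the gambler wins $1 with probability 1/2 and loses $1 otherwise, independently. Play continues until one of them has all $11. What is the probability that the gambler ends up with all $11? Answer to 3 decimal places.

0.636

With a fair step, P(i) = ½P(i−1) + ½P(i+1) with P(0)=0, P(11)=1 has the linear solution P(i) = i/11.
P(7) = 7/11 ≈ 0.636.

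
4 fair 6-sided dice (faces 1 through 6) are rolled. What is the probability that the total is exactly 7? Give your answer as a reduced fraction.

There are 6^4 = 1296 equally likely outcomes.
The number of ordered 4-tuples from {1,…,6} summing to 7 is 20.
P(sum = 7) = 20/1296 = 5/324.

5/324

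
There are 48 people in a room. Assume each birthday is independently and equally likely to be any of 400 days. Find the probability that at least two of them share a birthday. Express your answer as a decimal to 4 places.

0.9471

It's easier to compute the probability that all 48 are distinct.
P(all distinct) = 400/400 · 399/400 · ··· · 353/400 ≈ 0.0529.
So the probability of at least one match is 1 − 0.0529 = 0.9471.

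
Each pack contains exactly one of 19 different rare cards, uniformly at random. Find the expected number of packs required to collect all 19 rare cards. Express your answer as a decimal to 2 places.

67.41

After i distinct types are collected, each trial gives a new one with probability (19−i)/19, so the expected wait for the next new type is 19/(19−i).
E = 19/19 + 19/18 + 19/17 + 19/16 + 19/15 + 19/14 + 19/13 + 19/12 + 19/11 + 19/10 + 19/9 + 19/8 + 19/7 + 19/6 + 19/5 + 19/4 + 19/3 + 19/2 + 19/1 = 275295799/4084080 ≈ 67.41.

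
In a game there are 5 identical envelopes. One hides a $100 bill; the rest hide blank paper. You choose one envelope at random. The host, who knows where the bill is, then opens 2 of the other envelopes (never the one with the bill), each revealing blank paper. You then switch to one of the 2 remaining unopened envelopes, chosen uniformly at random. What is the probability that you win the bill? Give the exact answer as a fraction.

2/5

Your original envelope holds the bill with probability 1/5, so the other 4 collectively hold it with probability 4/5.
The host can always find 2 empty envelopes to open, so the reveals don't change that 4/5; it is now spread over the 2 remaining unopened envelopes.
P(win by switching) = (4/5) · (1/2) = 2/5.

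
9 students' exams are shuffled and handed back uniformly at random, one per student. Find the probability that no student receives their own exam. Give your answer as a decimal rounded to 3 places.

This is the derangement probability: permutations of 9 with no fixed point.
D(9) = 9! · (1 − 1/1! + 1/2! − ··· + (−1)^9/9!) = 133496.
P = 133496/362880 = 16687/45360 ≈ 0.368.

0.368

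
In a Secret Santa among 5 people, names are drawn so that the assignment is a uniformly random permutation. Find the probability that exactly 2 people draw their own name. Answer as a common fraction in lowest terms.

Choose which 2 of the 5 are fixed: C(5,2) = 10 ways.
The remaining 3 must have no fixed point: D(3) = 2.
P = 10·2/120 = 1/6.

1/6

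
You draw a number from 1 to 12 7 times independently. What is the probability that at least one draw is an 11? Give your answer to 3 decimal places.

0.456

P(no draw is an 11) = (11/12)^7 ≈ 0.544.
P(at least one) = 1 − 0.544 = 0.456.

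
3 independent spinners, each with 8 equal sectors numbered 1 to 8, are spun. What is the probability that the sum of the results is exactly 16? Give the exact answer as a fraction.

There are 8^3 = 512 equally likely outcomes.
The number of ordered 3-tuples from {1,…,8} summing to 16 is 42.
P(sum = 16) = 42/512 = 21/256.

21/256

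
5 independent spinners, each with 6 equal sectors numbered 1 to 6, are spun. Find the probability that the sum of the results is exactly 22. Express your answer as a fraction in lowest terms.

35/648

There are 6^5 = 7776 equally likely outcomes.
The number of ordered 5-tuples from {1,…,6} summing to 22 is 420.
P(sum = 22) = 420/7776 = 35/648.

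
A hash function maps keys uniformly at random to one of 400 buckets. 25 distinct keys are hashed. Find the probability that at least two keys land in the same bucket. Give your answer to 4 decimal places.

0.5350

It's easier to compute the probability that all 25 are distinct.
P(all distinct) = 400/400 · 399/400 · ··· · 376/400 ≈ 0.4650.
So the probability of at least one match is 1 − 0.4650 = 0.5350.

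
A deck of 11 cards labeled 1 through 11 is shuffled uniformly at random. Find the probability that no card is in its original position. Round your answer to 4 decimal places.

0.3679

This is the derangement probability: permutations of 11 with no fixed point.
D(11) = 11! · (1 − 1/1! + 1/2! − ··· + (−1)^11/11!) = 14684570.
P = 14684570/39916800 = 1468457/3991680 ≈ 0.3679.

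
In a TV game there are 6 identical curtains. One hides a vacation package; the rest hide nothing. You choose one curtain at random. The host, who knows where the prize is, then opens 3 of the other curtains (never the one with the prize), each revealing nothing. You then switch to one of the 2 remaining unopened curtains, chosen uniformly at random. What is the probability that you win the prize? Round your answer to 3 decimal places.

0.417

Your original curtain holds the prize with probability 1/6, so the other 5 collectively hold it with probability 5/6.
The host can always find 3 empty curtains to open, so the reveals don't change that 5/6; it is now spread over the 2 remaining unopened curtains.
P(win by switching) = (5/6) · (1/2) = 5/12 ≈ 0.417.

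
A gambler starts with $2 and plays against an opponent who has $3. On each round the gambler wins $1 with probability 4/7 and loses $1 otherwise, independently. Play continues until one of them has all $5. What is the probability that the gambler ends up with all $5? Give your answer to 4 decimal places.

Let r = q/p = (3/7)/(4/7) = 3/4. The recurrence P(i) = p·P(i+1) + q·P(i−1) with P(0)=0, P(5)=1 gives P(i) = (1 − r^i)/(1 − r^5).
P(2) = (1 − (3/4)^2) / (1 − (3/4)^5) = 448/781 ≈ 0.5736.

0.5736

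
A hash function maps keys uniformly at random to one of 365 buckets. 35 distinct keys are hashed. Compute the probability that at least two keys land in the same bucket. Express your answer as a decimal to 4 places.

0.8144

It's easier to compute the probability that all 35 are distinct.
P(all distinct) = 365/365 · 364/365 · ··· · 331/365 ≈ 0.1856.
So the probability of at least one match is 1 − 0.1856 = 0.8144.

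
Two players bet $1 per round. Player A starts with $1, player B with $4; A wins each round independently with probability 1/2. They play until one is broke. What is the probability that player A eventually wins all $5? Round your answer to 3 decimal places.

With a fair step, P(i) = ½P(i−1) + ½P(i+1) with P(0)=0, P(5)=1 has the linear solution P(i) = i/5.
P(1) = 1/5 ≈ 0.200.

0.200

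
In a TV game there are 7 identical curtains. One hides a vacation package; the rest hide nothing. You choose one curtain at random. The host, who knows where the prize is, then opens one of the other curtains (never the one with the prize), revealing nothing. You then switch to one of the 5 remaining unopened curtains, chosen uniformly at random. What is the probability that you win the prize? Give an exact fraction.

6/35

Your original curtain holds the prize with probability 1/7, so the other 6 collectively hold it with probability 6/7.
The host can always find an empty curtain to open, so this doesn't change that 6/7; it is now spread over the 5 remaining unopened curtains.
P(win by switching) = (6/7) · (1/5) = 6/35.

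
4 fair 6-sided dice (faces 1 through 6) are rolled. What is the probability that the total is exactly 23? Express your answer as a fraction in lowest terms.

1/324

There are 6^4 = 1296 equally likely outcomes.
The number of ordered 4-tuples from {1,…,6} summing to 23 is 4.
P(sum = 23) = 4/1296 = 1/324.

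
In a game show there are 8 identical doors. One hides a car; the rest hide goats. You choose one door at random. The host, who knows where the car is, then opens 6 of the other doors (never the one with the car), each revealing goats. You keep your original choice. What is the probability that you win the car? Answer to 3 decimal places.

The host can always open 6 empty doors regardless of your choice, so the reveals give no information about your original door.
P(win by staying) = 1/8 ≈ 0.125.

0.125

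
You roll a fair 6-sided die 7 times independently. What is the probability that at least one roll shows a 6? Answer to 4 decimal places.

P(no roll shows a 6) = (5/6)^7 ≈ 0.2791.
P(at least one) = 1 − 0.2791 = 0.7209.

0.7209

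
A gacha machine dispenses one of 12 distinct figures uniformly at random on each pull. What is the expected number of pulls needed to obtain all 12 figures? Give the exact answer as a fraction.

After i distinct types are collected, each trial gives a new one with probability (12−i)/12, so the expected wait for the next new type is 12/(12−i).
E = 12/12 + 12/11 + 12/10 + 12/9 + 12/8 + 12/7 + 12/6 + 12/5 + 12/4 + 12/3 + 12/2 + 12/1 = 86021/2310.

86021/2310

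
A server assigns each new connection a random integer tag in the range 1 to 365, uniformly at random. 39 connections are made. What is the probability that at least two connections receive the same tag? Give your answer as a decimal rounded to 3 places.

It's easier to compute the probability that all 39 are distinct.
P(all distinct) = 365/365 · 364/365 · ··· · 327/365 ≈ 0.122.
So the probability of at least one match is 1 − 0.122 = 0.878.

0.878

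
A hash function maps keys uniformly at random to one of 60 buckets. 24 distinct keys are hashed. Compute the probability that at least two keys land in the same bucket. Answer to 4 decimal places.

It's easier to compute the probability that all 24 are distinct.
P(all distinct) = 60/60 · 59/60 · ··· · 37/60 ≈ 0.0047.
So the probability of at least one match is 1 − 0.0047 = 0.9953.

0.9953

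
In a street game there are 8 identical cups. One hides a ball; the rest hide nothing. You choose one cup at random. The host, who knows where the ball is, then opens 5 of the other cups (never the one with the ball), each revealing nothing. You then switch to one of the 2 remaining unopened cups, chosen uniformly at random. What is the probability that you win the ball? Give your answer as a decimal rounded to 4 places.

0.4375

Your original cup holds the ball with probability 1/8, so the other 7 collectively hold it with probability 7/8.
The host can always find 5 empty cups to open, so the reveals don't change that 7/8; it is now spread over the 2 remaining unopened cups.
P(win by switching) = (7/8) · (1/2) = 7/16 ≈ 0.4375.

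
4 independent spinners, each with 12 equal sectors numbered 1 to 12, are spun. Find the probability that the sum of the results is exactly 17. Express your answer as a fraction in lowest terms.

There are 12^4 = 20736 equally likely outcomes.
The number of ordered 4-tuples from {1,…,12} summing to 17 is 544.
P(sum = 17) = 544/20736 = 17/648.

17/648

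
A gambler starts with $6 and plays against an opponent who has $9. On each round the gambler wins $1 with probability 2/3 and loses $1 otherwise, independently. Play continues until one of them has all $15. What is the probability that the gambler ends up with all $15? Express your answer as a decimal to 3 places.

0.984

Let r = q/p = (1/3)/(2/3) = 1/2. The recurrence P(i) = p·P(i+1) + q·P(i−1) with P(0)=0, P(15)=1 gives P(i) = (1 − r^i)/(1 − r^15).
P(6) = (1 − (1/2)^6) / (1 − (1/2)^15) = 4608/4681 ≈ 0.984.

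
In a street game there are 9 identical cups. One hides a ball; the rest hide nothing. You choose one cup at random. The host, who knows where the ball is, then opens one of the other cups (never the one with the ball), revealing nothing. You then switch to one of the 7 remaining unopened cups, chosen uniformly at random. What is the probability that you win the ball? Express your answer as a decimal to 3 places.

0.127

Your original cup holds the ball with probability 1/9, so the other 8 collectively hold it with probability 8/9.
The host can always find an empty cup to open, so this doesn't change that 8/9; it is now spread over the 7 remaining unopened cups.
P(win by switching) = (8/9) · (1/7) = 8/63 ≈ 0.127.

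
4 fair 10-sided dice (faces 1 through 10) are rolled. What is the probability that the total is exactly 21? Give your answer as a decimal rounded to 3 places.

There are 10^4 = 10000 equally likely outcomes.
The number of ordered 4-tuples from {1,…,10} summing to 21 is 660.
P(sum = 21) = 660/10000 = 33/500 ≈ 0.066.

0.066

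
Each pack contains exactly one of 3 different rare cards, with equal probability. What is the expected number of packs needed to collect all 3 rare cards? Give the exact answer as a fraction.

11/2

After i distinct types are collected, each trial gives a new one with probability (3−i)/3, so the expected wait for the next new type is 3/(3−i).
E = 3/3 + 3/2 + 3/1 = 11/2.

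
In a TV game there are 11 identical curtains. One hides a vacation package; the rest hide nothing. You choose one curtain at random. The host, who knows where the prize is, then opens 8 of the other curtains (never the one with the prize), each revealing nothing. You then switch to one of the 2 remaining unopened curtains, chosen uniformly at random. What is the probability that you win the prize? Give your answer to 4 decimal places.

Your original curtain holds the prize with probability 1/11, so the other 10 collectively hold it with probability 10/11.
The host can always find 8 empty curtains to open, so the reveals don't change that 10/11; it is now spread over the 2 remaining unopened curtains.
P(win by switching) = (10/11) · (1/2) = 5/11 ≈ 0.4545.

0.4545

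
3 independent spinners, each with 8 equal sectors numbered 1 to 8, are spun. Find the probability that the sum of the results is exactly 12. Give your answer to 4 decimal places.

There are 8^3 = 512 equally likely outcomes.
The number of ordered 3-tuples from {1,…,8} summing to 12 is 46.
P(sum = 12) = 46/512 = 23/256 ≈ 0.0898.

0.0898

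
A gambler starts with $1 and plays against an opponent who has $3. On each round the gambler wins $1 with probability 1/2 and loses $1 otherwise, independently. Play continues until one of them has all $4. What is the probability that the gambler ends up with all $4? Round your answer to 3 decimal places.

0.250

With a fair step, P(i) = ½P(i−1) + ½P(i+1) with P(0)=0, P(4)=1 has the linear solution P(i) = i/4.
P(1) = 1/4 ≈ 0.250.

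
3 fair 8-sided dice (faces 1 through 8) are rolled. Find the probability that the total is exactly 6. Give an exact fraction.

There are 8^3 = 512 equally likely outcomes.
The number of ordered 3-tuples from {1,…,8} summing to 6 is 10.
P(sum = 6) = 10/512 = 5/256.

5/256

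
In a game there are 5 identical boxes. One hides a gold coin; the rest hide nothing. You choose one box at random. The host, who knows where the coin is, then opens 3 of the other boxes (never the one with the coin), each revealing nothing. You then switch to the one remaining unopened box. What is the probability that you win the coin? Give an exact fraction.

Your original box holds the coin with probability 1/5, so the other 4 collectively hold it with probability 4/5.
The host can always find 3 empty boxes to open, so the reveals don't change that 4/5; it is now spread over the 1 remaining unopened box.
P(win by switching) = (4/5) · (1/1) = 4/5.

4/5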